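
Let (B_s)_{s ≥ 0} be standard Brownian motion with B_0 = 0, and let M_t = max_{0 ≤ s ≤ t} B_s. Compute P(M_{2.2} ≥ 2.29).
P(M_{2.2} ≥ 2.29) = 2·P(B_{2.2} ≥ 2.29) = 2(1 − Φ(2.29/√2.2)) ≈ 0.1226

By the reflection principle for Brownian motion, P(M_t ≥ a) = 2 · P(B_t ≥ a) for a ≥ 0. Since B_t ~ N(0, t), P(B_t ≥ 2.29) = 1 − Φ(2.29/√t) = 1 − Φ(2.29/√2.2) = 1 − Φ(1.5439). So
  P(M_{2.2} ≥ 2.29) = 2(1 − Φ(1.5439)) ≈ 0.1226.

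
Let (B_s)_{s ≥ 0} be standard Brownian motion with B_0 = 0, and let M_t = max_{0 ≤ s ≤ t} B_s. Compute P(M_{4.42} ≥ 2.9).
P(M_{4.42} ≥ 2.9) = 2·P(B_{4.42} ≥ 2.9) = 2(1 − Φ(2.9/√4.42)) ≈ 0.1678

By the reflection principle for Brownian motion, P(M_t ≥ a) = 2 · P(B_t ≥ a) for a ≥ 0. Since B_t ~ N(0, t), P(B_t ≥ 2.9) = 1 − Φ(2.9/√t) = 1 − Φ(2.9/√4.42) = 1 − Φ(1.3794). So
  P(M_{4.42} ≥ 2.9) = 2(1 − Φ(1.3794)) ≈ 0.1678.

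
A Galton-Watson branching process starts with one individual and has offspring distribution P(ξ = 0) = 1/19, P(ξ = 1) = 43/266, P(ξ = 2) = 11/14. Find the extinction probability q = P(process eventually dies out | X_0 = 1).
q = 14/209

The pgf is f(s) = 1/19 + 43/266·s + 11/14·s². The extinction probability q is the smallest fixed point of f in [0, 1]. Setting s = f(s):
  11/14·s² + (43/266 − 1)·s + 1/19 = 0
  11/14·s² − (1/19 + 11/14)·s + 1/19 = 0
which factors as (s − 1)·(11/14·s − 1/19) = 0, giving roots s = 1 and s = (1/19)/(11/14) = 14/209.
Mean offspring μ = 43/266 + 2·11/14 = 461/266 > 1 (supercritical), so q < 1. The extinction probability is the smaller root: q = (1/19)/(11/14) = 14/209.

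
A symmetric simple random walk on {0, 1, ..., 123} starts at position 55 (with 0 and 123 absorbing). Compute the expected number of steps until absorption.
E[τ | X_0 = 55] = 3740

Let v_k = E[τ | X_0 = k]. Boundary: v_0 = v_123 = 0. Recurrence: v_k = 1 + (v_{k-1} + v_{k+1})/2 for 1 ≤ k ≤ 122. The particular solution to v_k − (v_{k-1} + v_{k+1})/2 = 1 is v_k = −k^2. Adding homogeneous solution A + B k and matching boundaries gives v_k = k (123 − k). Substituting k = 55: v_55 = 55 · 68 = 3740.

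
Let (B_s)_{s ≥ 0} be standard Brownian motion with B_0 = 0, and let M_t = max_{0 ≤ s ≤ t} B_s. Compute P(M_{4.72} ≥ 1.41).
P(M_{4.72} ≥ 1.41) = 2·P(B_{4.72} ≥ 1.41) = 2(1 − Φ(1.41/√4.72)) ≈ 0.5163

By the reflection principle for Brownian motion, P(M_t ≥ a) = 2 · P(B_t ≥ a) for a ≥ 0. Since B_t ~ N(0, t), P(B_t ≥ 1.41) = 1 − Φ(1.41/√t) = 1 − Φ(1.41/√4.72) = 1 − Φ(0.6490). So
  P(M_{4.72} ≥ 1.41) = 2(1 − Φ(0.6490)) ≈ 0.5163.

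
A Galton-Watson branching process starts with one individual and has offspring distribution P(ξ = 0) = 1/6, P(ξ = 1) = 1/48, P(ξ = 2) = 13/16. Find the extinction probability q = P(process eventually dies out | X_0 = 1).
q = 8/39

The pgf is f(s) = 1/6 + 1/48·s + 13/16·s². The extinction probability q is the smallest fixed point of f in [0, 1]. Setting s = f(s):
  13/16·s² + (1/48 − 1)·s + 1/6 = 0
  13/16·s² − (1/6 + 13/16)·s + 1/6 = 0
which factors as (s − 1)·(13/16·s − 1/6) = 0, giving roots s = 1 and s = (1/6)/(13/16) = 8/39.
Mean offspring μ = 1/48 + 2·13/16 = 79/48 > 1 (supercritical), so q < 1. The extinction probability is the smaller root: q = (1/6)/(13/16) = 8/39.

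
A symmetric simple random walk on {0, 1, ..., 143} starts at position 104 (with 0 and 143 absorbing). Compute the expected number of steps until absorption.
E[τ | X_0 = 104] = 4056

Let v_k = E[τ | X_0 = k]. Boundary: v_0 = v_143 = 0. Recurrence: v_k = 1 + (v_{k-1} + v_{k+1})/2 for 1 ≤ k ≤ 142. The particular solution to v_k − (v_{k-1} + v_{k+1})/2 = 1 is v_k = −k^2. Adding homogeneous solution A + B k and matching boundaries gives v_k = k (143 − k). Substituting k = 104: v_104 = 104 · 39 = 4056.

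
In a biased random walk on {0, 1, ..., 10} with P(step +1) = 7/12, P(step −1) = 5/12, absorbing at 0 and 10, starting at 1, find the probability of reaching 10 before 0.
P(hit 10 before 0) = (1 − (5/7)^1) / (1 − (5/7)^10) = 40353607/136354812

Let u_k denote P(reach 10 before 0 | start at k). Boundary: u_0 = 0, u_10 = 1. Recurrence: u_k = 7/12·u_{k+1} + 5/12·u_{k-1} for 1 ≤ k ≤ 9. Try u_k = A + B·r^k with r = q/p = (5/12)/(7/12) = 5/7. Substitution satisfies the recurrence; boundary conditions give:
  u_k = (1 − r^k) / (1 − r^N) = (1 − (5/7)^1) / (1 − (5/7)^10) = 40353607/136354812.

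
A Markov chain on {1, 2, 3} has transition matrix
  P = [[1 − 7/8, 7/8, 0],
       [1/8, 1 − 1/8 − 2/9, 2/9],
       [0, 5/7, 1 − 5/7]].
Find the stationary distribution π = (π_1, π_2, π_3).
π = (45/458, 315/458, 49/229)

This is a birth-death chain on three states, which satisfies detailed balance: π_1 · P_{12} = π_2 · P_{21} and π_2 · P_{23} = π_3 · P_{32}.
From π_1 · 7/8 = π_2 · 1/8: π_2/π_1 = (7/8)/(1/8) = 7.
From π_2 · 2/9 = π_3 · 5/7: π_3/π_2 = (2/9)/(5/7) = 14/45.
Take π_1 proportional to 1; then unnormalized π = (1, 7, 98/45). Normalize by dividing by the sum 458/45:
  π = (45/458, 315/458, 49/229).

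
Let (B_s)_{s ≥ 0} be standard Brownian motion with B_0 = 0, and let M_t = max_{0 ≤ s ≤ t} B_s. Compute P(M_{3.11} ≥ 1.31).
P(M_{3.11} ≥ 1.31) = 2·P(B_{3.11} ≥ 1.31) = 2(1 − Φ(1.31/√3.11)) ≈ 0.4576

By the reflection principle for Brownian motion, P(M_t ≥ a) = 2 · P(B_t ≥ a) for a ≥ 0. Since B_t ~ N(0, t), P(B_t ≥ 1.31) = 1 − Φ(1.31/√t) = 1 − Φ(1.31/√3.11) = 1 − Φ(0.7428). So
  P(M_{3.11} ≥ 1.31) = 2(1 − Φ(0.7428)) ≈ 0.4576.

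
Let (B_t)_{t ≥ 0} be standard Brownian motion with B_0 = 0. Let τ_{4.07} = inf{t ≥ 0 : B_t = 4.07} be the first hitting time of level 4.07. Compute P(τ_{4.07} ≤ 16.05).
P(τ_{4.07} ≤ 16.05) = 2(1 − Φ(4.07/√16.05)) = 2(1 − Φ(1.0159)) ≈ 0.3097

By the reflection principle for standard BM, P(τ_b ≤ t) = 2 · P(B_t ≥ b). Since B_t ~ N(0, t), P(B_t ≥ 4.07) = 1 − Φ(4.07/√t) = 1 − Φ(4.07/√16.05) = 1 − Φ(1.0159) ≈ 0.15484. Doubling: P(τ_{4.07} ≤ 16.05) ≈ 2 · 0.15484 = 0.30968 ≈ 0.3097.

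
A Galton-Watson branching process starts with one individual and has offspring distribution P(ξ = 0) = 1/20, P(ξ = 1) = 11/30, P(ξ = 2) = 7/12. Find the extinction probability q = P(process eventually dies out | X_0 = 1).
q = 3/35

The pgf is f(s) = 1/20 + 11/30·s + 7/12·s². The extinction probability q is the smallest fixed point of f in [0, 1]. Setting s = f(s):
  7/12·s² + (11/30 − 1)·s + 1/20 = 0
  7/12·s² − (1/20 + 7/12)·s + 1/20 = 0
which factors as (s − 1)·(7/12·s − 1/20) = 0, giving roots s = 1 and s = (1/20)/(7/12) = 3/35.
Mean offspring μ = 11/30 + 2·7/12 = 23/15 > 1 (supercritical), so q < 1. The extinction probability is the smaller root: q = (1/20)/(7/12) = 3/35.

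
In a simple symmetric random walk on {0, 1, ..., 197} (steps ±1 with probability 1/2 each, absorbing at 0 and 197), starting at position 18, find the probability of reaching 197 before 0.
P(hit 197 before 0) = 18/197

Let u_k = P(hit 197 before 0 | start at k). Then u_0 = 0, u_197 = 1, and u_k = u_{k-1}/2 + u_{k+1}/2 for 1 ≤ k ≤ 196. This harmonic recurrence is solved by u_k = k/197, giving u_18 = 18/197.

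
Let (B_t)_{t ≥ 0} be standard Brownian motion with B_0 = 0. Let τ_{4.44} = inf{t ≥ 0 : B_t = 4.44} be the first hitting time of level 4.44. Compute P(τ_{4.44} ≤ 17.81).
P(τ_{4.44} ≤ 17.81) = 2(1 − Φ(4.44/√17.81)) = 2(1 − Φ(1.0521)) ≈ 0.2928

By the reflection principle for standard BM, P(τ_b ≤ t) = 2 · P(B_t ≥ b). Since B_t ~ N(0, t), P(B_t ≥ 4.44) = 1 − Φ(4.44/√t) = 1 − Φ(4.44/√17.81) = 1 − Φ(1.0521) ≈ 0.14638. Doubling: P(τ_{4.44} ≤ 17.81) ≈ 2 · 0.14638 = 0.29276 ≈ 0.2928.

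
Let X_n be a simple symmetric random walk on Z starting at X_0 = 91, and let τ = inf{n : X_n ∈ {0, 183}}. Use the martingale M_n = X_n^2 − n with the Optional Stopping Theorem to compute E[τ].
E[τ] = 8372

M_n = X_n^2 − n is a martingale (since E[X_{n+1}^2 | F_n] = X_n^2 + 1). By OST (τ has finite mean in a bounded region), E[M_τ] = E[M_0] = X_0^2 − 0 = 91^2 = 8281. Also E[M_τ] = E[X_τ^2] − E[τ]. The walk exits at 0 or 183, with P(hit 183 first) = 91/183, so E[X_τ^2] = 183^2 · 91/183 + 0 = 16653. Thus E[τ] = E[X_τ^2] − E[M_τ] = 16653 − 8281 = 8372 = 91(183 − 91) = 8372.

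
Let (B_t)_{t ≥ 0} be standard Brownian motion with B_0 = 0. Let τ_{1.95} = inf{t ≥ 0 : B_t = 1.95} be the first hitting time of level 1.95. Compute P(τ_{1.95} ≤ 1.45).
P(τ_{1.95} ≤ 1.45) = 2(1 − Φ(1.95/√1.45)) = 2(1 − Φ(1.6194)) ≈ 0.1054

By the reflection principle for standard BM, P(τ_b ≤ t) = 2 · P(B_t ≥ b). Since B_t ~ N(0, t), P(B_t ≥ 1.95) = 1 − Φ(1.95/√t) = 1 − Φ(1.95/√1.45) = 1 − Φ(1.6194) ≈ 0.05268. Doubling: P(τ_{1.95} ≤ 1.45) ≈ 2 · 0.05268 = 0.10536 ≈ 0.1054.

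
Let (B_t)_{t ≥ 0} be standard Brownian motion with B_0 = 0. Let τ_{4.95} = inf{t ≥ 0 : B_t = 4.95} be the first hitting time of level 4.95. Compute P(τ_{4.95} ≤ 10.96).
P(τ_{4.95} ≤ 10.96) = 2(1 − Φ(4.95/√10.96)) = 2(1 − Φ(1.4952)) ≈ 0.1349

By the reflection principle for standard BM, P(τ_b ≤ t) = 2 · P(B_t ≥ b). Since B_t ~ N(0, t), P(B_t ≥ 4.95) = 1 − Φ(4.95/√t) = 1 − Φ(4.95/√10.96) = 1 − Φ(1.4952) ≈ 0.06743. Doubling: P(τ_{4.95} ≤ 10.96) ≈ 2 · 0.06743 = 0.13486 ≈ 0.1349.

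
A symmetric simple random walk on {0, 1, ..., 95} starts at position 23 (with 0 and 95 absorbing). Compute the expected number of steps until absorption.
E[τ | X_0 = 23] = 1656

Let v_k = E[τ | X_0 = k]. Boundary: v_0 = v_95 = 0. Recurrence: v_k = 1 + (v_{k-1} + v_{k+1})/2 for 1 ≤ k ≤ 94. The particular solution to v_k − (v_{k-1} + v_{k+1})/2 = 1 is v_k = −k^2. Adding homogeneous solution A + B k and matching boundaries gives v_k = k (95 − k). Substituting k = 23: v_23 = 23 · 72 = 1656.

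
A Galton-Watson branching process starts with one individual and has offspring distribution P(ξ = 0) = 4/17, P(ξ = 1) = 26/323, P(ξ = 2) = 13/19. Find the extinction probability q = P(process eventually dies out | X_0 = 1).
q = 76/221

The pgf is f(s) = 4/17 + 26/323·s + 13/19·s². The extinction probability q is the smallest fixed point of f in [0, 1]. Setting s = f(s):
  13/19·s² + (26/323 − 1)·s + 4/17 = 0
  13/19·s² − (4/17 + 13/19)·s + 4/17 = 0
which factors as (s − 1)·(13/19·s − 4/17) = 0, giving roots s = 1 and s = (4/17)/(13/19) = 76/221.
Mean offspring μ = 26/323 + 2·13/19 = 468/323 > 1 (supercritical), so q < 1. The extinction probability is the smaller root: q = (4/17)/(13/19) = 76/221.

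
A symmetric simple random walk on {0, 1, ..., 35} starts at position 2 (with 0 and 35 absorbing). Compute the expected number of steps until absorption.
E[τ | X_0 = 2] = 66

Let v_k = E[τ | X_0 = k]. Boundary: v_0 = v_35 = 0. Recurrence: v_k = 1 + (v_{k-1} + v_{k+1})/2 for 1 ≤ k ≤ 34. The particular solution to v_k − (v_{k-1} + v_{k+1})/2 = 1 is v_k = −k^2. Adding homogeneous solution A + B k and matching boundaries gives v_k = k (35 − k). Substituting k = 2: v_2 = 2 · 33 = 66.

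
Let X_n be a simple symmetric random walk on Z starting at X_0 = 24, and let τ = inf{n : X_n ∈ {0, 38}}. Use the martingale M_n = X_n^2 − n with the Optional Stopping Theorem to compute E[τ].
E[τ] = 336

M_n = X_n^2 − n is a martingale (since E[X_{n+1}^2 | F_n] = X_n^2 + 1). By OST (τ has finite mean in a bounded region), E[M_τ] = E[M_0] = X_0^2 − 0 = 24^2 = 576. Also E[M_τ] = E[X_τ^2] − E[τ]. The walk exits at 0 or 38, with P(hit 38 first) = 24/38, so E[X_τ^2] = 38^2 · 24/38 + 0 = 912. Thus E[τ] = E[X_τ^2] − E[M_τ] = 912 − 576 = 336 = 24(38 − 24) = 336.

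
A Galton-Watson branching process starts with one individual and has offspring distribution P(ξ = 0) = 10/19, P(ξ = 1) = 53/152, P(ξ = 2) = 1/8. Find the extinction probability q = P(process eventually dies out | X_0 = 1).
q = 1

Mean offspring μ = 0·10/19 + 1·53/152 + 2·1/8 = 91/152 ≤ 1. For μ ≤ 1 with offspring not concentrated at 1, the Galton-Watson process goes extinct almost surely, so q = 1.
(Algebraic check: The pgf is f(s) = 10/19 + 53/152·s + 1/8·s². The extinction probability q is the smallest fixed point of f in [0, 1]. Setting s = f(s):
  1/8·s² + (53/152 − 1)·s + 10/19 = 0
  1/8·s² − (10/19 + 1/8)·s + 10/19 = 0
which factors as (s − 1)·(1/8·s − 10/19) = 0, giving roots s = 1 and s = (10/19)/(1/8) = 80/19. Since 80/19 ≥ 1, the smallest root in [0, 1] is s = 1.)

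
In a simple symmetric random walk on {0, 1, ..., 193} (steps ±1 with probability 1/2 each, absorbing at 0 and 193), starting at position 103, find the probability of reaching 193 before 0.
P(hit 193 before 0) = 103/193

Let u_k = P(hit 193 before 0 | start at k). Then u_0 = 0, u_193 = 1, and u_k = u_{k-1}/2 + u_{k+1}/2 for 1 ≤ k ≤ 192. This harmonic recurrence is solved by u_k = k/193, giving u_103 = 103/193.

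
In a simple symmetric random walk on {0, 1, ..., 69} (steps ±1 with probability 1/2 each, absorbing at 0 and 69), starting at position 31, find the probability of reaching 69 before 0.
P(hit 69 before 0) = 31/69

Let u_k = P(hit 69 before 0 | start at k). Then u_0 = 0, u_69 = 1, and u_k = u_{k-1}/2 + u_{k+1}/2 for 1 ≤ k ≤ 68. This harmonic recurrence is solved by u_k = k/69, giving u_31 = 31/69.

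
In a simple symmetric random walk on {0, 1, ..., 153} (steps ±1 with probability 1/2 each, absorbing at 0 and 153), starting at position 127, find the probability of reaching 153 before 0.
P(hit 153 before 0) = 127/153

Let u_k = P(hit 153 before 0 | start at k). Then u_0 = 0, u_153 = 1, and u_k = u_{k-1}/2 + u_{k+1}/2 for 1 ≤ k ≤ 152. This harmonic recurrence is solved by u_k = k/153, giving u_127 = 127/153.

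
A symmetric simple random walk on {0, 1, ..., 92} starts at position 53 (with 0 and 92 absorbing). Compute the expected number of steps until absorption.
E[τ | X_0 = 53] = 2067

Let v_k = E[τ | X_0 = k]. Boundary: v_0 = v_92 = 0. Recurrence: v_k = 1 + (v_{k-1} + v_{k+1})/2 for 1 ≤ k ≤ 91. The particular solution to v_k − (v_{k-1} + v_{k+1})/2 = 1 is v_k = −k^2. Adding homogeneous solution A + B k and matching boundaries gives v_k = k (92 − k). Substituting k = 53: v_53 = 53 · 39 = 2067.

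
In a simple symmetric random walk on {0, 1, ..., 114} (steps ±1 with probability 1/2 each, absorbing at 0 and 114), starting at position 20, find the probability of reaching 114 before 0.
P(hit 114 before 0) = 20/114 = 10/57

Let u_k = P(hit 114 before 0 | start at k). Then u_0 = 0, u_114 = 1, and u_k = u_{k-1}/2 + u_{k+1}/2 for 1 ≤ k ≤ 113. This harmonic recurrence is solved by u_k = k/114, giving u_20 = 20/114 = 10/57.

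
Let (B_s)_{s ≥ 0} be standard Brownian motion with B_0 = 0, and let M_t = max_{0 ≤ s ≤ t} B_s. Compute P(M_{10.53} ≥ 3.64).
P(M_{10.53} ≥ 3.64) = 2·P(B_{10.53} ≥ 3.64) = 2(1 − Φ(3.64/√10.53)) ≈ 0.2620

By the reflection principle for Brownian motion, P(M_t ≥ a) = 2 · P(B_t ≥ a) for a ≥ 0. Since B_t ~ N(0, t), P(B_t ≥ 3.64) = 1 − Φ(3.64/√t) = 1 − Φ(3.64/√10.53) = 1 − Φ(1.1217). So
  P(M_{10.53} ≥ 3.64) = 2(1 − Φ(1.1217)) ≈ 0.2620.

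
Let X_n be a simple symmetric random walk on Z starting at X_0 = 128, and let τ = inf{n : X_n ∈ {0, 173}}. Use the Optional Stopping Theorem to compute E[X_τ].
E[X_τ] = 128

X_n is a martingale and τ is a bounded-mean stopping time (indeed τ is finite a.s. with bounded expectation since the walk is in a bounded region). By the OST, E[X_τ] = E[X_0] = 128. Equivalently: E[X_τ] = 173 · P(hit 173 first) + 0 · P(hit 0 first) = 173 · (128/173) = 128.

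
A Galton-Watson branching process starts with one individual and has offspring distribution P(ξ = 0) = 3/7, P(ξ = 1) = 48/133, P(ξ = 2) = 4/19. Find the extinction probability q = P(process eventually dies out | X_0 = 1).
q = 1

Mean offspring μ = 0·3/7 + 1·48/133 + 2·4/19 = 104/133 ≤ 1. For μ ≤ 1 with offspring not concentrated at 1, the Galton-Watson process goes extinct almost surely, so q = 1.
(Algebraic check: The pgf is f(s) = 3/7 + 48/133·s + 4/19·s². The extinction probability q is the smallest fixed point of f in [0, 1]. Setting s = f(s):
  4/19·s² + (48/133 − 1)·s + 3/7 = 0
  4/19·s² − (3/7 + 4/19)·s + 3/7 = 0
which factors as (s − 1)·(4/19·s − 3/7) = 0, giving roots s = 1 and s = (3/7)/(4/19) = 57/28. Since 57/28 ≥ 1, the smallest root in [0, 1] is s = 1.)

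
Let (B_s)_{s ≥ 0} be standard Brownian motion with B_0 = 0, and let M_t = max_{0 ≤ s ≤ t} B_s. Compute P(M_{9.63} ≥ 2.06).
P(M_{9.63} ≥ 2.06) = 2·P(B_{9.63} ≥ 2.06) = 2(1 − Φ(2.06/√9.63)) ≈ 0.5068

By the reflection principle for Brownian motion, P(M_t ≥ a) = 2 · P(B_t ≥ a) for a ≥ 0. Since B_t ~ N(0, t), P(B_t ≥ 2.06) = 1 − Φ(2.06/√t) = 1 − Φ(2.06/√9.63) = 1 − Φ(0.6638). So
  P(M_{9.63} ≥ 2.06) = 2(1 − Φ(0.6638)) ≈ 0.5068.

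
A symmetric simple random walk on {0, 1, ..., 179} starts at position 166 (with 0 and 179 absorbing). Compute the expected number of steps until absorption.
E[τ | X_0 = 166] = 2158

Let v_k = E[τ | X_0 = k]. Boundary: v_0 = v_179 = 0. Recurrence: v_k = 1 + (v_{k-1} + v_{k+1})/2 for 1 ≤ k ≤ 178. The particular solution to v_k − (v_{k-1} + v_{k+1})/2 = 1 is v_k = −k^2. Adding homogeneous solution A + B k and matching boundaries gives v_k = k (179 − k). Substituting k = 166: v_166 = 166 · 13 = 2158.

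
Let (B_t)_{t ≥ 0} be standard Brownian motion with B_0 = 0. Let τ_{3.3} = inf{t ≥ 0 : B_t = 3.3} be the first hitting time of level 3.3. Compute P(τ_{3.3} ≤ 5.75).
P(τ_{3.3} ≤ 5.75) = 2(1 − Φ(3.3/√5.75)) = 2(1 − Φ(1.3762)) ≈ 0.1688

By the reflection principle for standard BM, P(τ_b ≤ t) = 2 · P(B_t ≥ b). Since B_t ~ N(0, t), P(B_t ≥ 3.3) = 1 − Φ(3.3/√t) = 1 − Φ(3.3/√5.75) = 1 − Φ(1.3762) ≈ 0.08438. Doubling: P(τ_{3.3} ≤ 5.75) ≈ 2 · 0.08438 = 0.16876 ≈ 0.1688.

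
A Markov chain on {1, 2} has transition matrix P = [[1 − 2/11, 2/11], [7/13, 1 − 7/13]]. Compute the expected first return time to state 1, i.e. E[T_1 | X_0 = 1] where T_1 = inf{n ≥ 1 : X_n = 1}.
E[T_1 | X_0 = 1] = 1/π_1 = 103/77

For an irreducible recurrent Markov chain with stationary distribution π, E[T_i | X_0 = i] = 1/π_i (Kac's formula). Here π_1 = (7/13)/(2/11 + 7/13) = (7/13)/(103/143) = 77/103, so E[T_1 | X_0 = 1] = 1/π_1 = (2/11 + 7/13)/(7/13) = (103/143)/(7/13) = 103/77.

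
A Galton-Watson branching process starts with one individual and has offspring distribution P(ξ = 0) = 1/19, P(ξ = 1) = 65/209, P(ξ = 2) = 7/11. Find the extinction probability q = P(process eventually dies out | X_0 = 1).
q = 11/133

The pgf is f(s) = 1/19 + 65/209·s + 7/11·s². The extinction probability q is the smallest fixed point of f in [0, 1]. Setting s = f(s):
  7/11·s² + (65/209 − 1)·s + 1/19 = 0
  7/11·s² − (1/19 + 7/11)·s + 1/19 = 0
which factors as (s − 1)·(7/11·s − 1/19) = 0, giving roots s = 1 and s = (1/19)/(7/11) = 11/133.
Mean offspring μ = 65/209 + 2·7/11 = 331/209 > 1 (supercritical), so q < 1. The extinction probability is the smaller root: q = (1/19)/(7/11) = 11/133.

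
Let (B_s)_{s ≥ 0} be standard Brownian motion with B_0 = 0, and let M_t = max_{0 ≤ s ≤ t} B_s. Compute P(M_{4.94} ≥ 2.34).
P(M_{4.94} ≥ 2.34) = 2·P(B_{4.94} ≥ 2.34) = 2(1 − Φ(2.34/√4.94)) ≈ 0.2924

By the reflection principle for Brownian motion, P(M_t ≥ a) = 2 · P(B_t ≥ a) for a ≥ 0. Since B_t ~ N(0, t), P(B_t ≥ 2.34) = 1 − Φ(2.34/√t) = 1 − Φ(2.34/√4.94) = 1 − Φ(1.0528). So
  P(M_{4.94} ≥ 2.34) = 2(1 − Φ(1.0528)) ≈ 0.2924.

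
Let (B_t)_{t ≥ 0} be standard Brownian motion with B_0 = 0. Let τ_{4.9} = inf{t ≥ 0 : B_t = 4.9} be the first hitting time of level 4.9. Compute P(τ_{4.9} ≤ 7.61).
P(τ_{4.9} ≤ 7.61) = 2(1 − Φ(4.9/√7.61)) = 2(1 − Φ(1.7762)) ≈ 0.0757

By the reflection principle for standard BM, P(τ_b ≤ t) = 2 · P(B_t ≥ b). Since B_t ~ N(0, t), P(B_t ≥ 4.9) = 1 − Φ(4.9/√t) = 1 − Φ(4.9/√7.61) = 1 − Φ(1.7762) ≈ 0.03785. Doubling: P(τ_{4.9} ≤ 7.61) ≈ 2 · 0.03785 = 0.07570 ≈ 0.0757.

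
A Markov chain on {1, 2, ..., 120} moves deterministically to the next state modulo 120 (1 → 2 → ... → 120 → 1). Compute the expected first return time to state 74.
E[T_74 | X_0 = 74] = 120

The chain cycles deterministically, so starting at state 74 it returns in exactly 120 steps. Equivalently, the stationary distribution is uniform π_j = 1/120 for every state j, so by Kac's formula E[T_74] = 1/π_74 = 120.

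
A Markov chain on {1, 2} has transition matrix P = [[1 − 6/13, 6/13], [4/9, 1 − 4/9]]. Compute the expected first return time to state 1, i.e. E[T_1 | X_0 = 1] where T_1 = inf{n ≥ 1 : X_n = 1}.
E[T_1 | X_0 = 1] = 1/π_1 = 53/26

For an irreducible recurrent Markov chain with stationary distribution π, E[T_i | X_0 = i] = 1/π_i (Kac's formula). Here π_1 = (4/9)/(6/13 + 4/9) = (4/9)/(106/117) = 26/53, so E[T_1 | X_0 = 1] = 1/π_1 = (6/13 + 4/9)/(4/9) = (106/117)/(4/9) = 53/26.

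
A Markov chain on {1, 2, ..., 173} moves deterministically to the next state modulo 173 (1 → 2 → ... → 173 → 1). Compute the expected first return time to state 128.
E[T_128 | X_0 = 128] = 173

The chain cycles deterministically, so starting at state 128 it returns in exactly 173 steps. Equivalently, the stationary distribution is uniform π_j = 1/173 for every state j, so by Kac's formula E[T_128] = 1/π_128 = 173.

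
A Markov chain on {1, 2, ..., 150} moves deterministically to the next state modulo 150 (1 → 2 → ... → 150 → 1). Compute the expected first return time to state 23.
E[T_23 | X_0 = 23] = 150

The chain cycles deterministically, so starting at state 23 it returns in exactly 150 steps. Equivalently, the stationary distribution is uniform π_j = 1/150 for every state j, so by Kac's formula E[T_23] = 1/π_23 = 150.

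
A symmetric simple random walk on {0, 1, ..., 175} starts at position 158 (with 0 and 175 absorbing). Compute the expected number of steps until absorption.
E[τ | X_0 = 158] = 2686

Let v_k = E[τ | X_0 = k]. Boundary: v_0 = v_175 = 0. Recurrence: v_k = 1 + (v_{k-1} + v_{k+1})/2 for 1 ≤ k ≤ 174. The particular solution to v_k − (v_{k-1} + v_{k+1})/2 = 1 is v_k = −k^2. Adding homogeneous solution A + B k and matching boundaries gives v_k = k (175 − k). Substituting k = 158: v_158 = 158 · 17 = 2686.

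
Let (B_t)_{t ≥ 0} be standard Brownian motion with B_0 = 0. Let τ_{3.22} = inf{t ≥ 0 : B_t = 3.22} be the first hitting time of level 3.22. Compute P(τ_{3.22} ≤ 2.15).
P(τ_{3.22} ≤ 2.15) = 2(1 − Φ(3.22/√2.15)) = 2(1 − Φ(2.1960)) ≈ 0.0281

By the reflection principle for standard BM, P(τ_b ≤ t) = 2 · P(B_t ≥ b). Since B_t ~ N(0, t), P(B_t ≥ 3.22) = 1 − Φ(3.22/√t) = 1 − Φ(3.22/√2.15) = 1 − Φ(2.1960) ≈ 0.01405. Doubling: P(τ_{3.22} ≤ 2.15) ≈ 2 · 0.01405 = 0.02810 ≈ 0.0281.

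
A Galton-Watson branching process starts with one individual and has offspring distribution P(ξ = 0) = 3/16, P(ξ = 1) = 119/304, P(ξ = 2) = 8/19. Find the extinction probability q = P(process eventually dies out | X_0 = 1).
q = 57/128

The pgf is f(s) = 3/16 + 119/304·s + 8/19·s². The extinction probability q is the smallest fixed point of f in [0, 1]. Setting s = f(s):
  8/19·s² + (119/304 − 1)·s + 3/16 = 0
  8/19·s² − (3/16 + 8/19)·s + 3/16 = 0
which factors as (s − 1)·(8/19·s − 3/16) = 0, giving roots s = 1 and s = (3/16)/(8/19) = 57/128.
Mean offspring μ = 119/304 + 2·8/19 = 375/304 > 1 (supercritical), so q < 1. The extinction probability is the smaller root: q = (3/16)/(8/19) = 57/128.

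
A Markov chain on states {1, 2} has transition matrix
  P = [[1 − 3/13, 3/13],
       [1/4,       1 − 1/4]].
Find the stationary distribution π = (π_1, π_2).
π_1 = 13/25, π_2 = 12/25

Solve πP = π with π_1 + π_2 = 1. From πP = π: π_1 · (1 − 3/13) + π_2 · 1/4 = π_1 ⇒ π_2 · 1/4 = π_1 · 3/13 ⇒ π_2/π_1 = (3/13)/(1/4) = 12/13. Together with π_1 + π_2 = 1:
  π_1 = (1/4)/(3/13 + 1/4) = (1/4)/(25/52) = 13/25,
  π_2 = (3/13)/(3/13 + 1/4) = (3/13)/(25/52) = 12/25.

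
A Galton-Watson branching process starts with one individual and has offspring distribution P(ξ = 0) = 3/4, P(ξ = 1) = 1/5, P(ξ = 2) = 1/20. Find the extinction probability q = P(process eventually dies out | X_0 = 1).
q = 1

Mean offspring μ = 0·3/4 + 1·1/5 + 2·1/20 = 3/10 ≤ 1. For μ ≤ 1 with offspring not concentrated at 1, the Galton-Watson process goes extinct almost surely, so q = 1.
(Algebraic check: The pgf is f(s) = 3/4 + 1/5·s + 1/20·s². The extinction probability q is the smallest fixed point of f in [0, 1]. Setting s = f(s):
  1/20·s² + (1/5 − 1)·s + 3/4 = 0
  1/20·s² − (3/4 + 1/20)·s + 3/4 = 0
which factors as (s − 1)·(1/20·s − 3/4) = 0, giving roots s = 1 and s = (3/4)/(1/20) = 15. Since 15 ≥ 1, the smallest root in [0, 1] is s = 1.)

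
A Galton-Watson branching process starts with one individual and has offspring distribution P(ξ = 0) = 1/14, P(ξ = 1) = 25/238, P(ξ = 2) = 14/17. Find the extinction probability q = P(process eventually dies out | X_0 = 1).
q = 17/196

The pgf is f(s) = 1/14 + 25/238·s + 14/17·s². The extinction probability q is the smallest fixed point of f in [0, 1]. Setting s = f(s):
  14/17·s² + (25/238 − 1)·s + 1/14 = 0
  14/17·s² − (1/14 + 14/17)·s + 1/14 = 0
which factors as (s − 1)·(14/17·s − 1/14) = 0, giving roots s = 1 and s = (1/14)/(14/17) = 17/196.
Mean offspring μ = 25/238 + 2·14/17 = 417/238 > 1 (supercritical), so q < 1. The extinction probability is the smaller root: q = (1/14)/(14/17) = 17/196.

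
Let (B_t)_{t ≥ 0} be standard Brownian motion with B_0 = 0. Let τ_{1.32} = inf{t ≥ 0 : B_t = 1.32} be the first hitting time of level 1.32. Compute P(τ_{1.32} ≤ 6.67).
P(τ_{1.32} ≤ 6.67) = 2(1 − Φ(1.32/√6.67)) = 2(1 − Φ(0.5111)) ≈ 0.6093

By the reflection principle for standard BM, P(τ_b ≤ t) = 2 · P(B_t ≥ b). Since B_t ~ N(0, t), P(B_t ≥ 1.32) = 1 − Φ(1.32/√t) = 1 − Φ(1.32/√6.67) = 1 − Φ(0.5111) ≈ 0.30464. Doubling: P(τ_{1.32} ≤ 6.67) ≈ 2 · 0.30464 = 0.60928 ≈ 0.6093.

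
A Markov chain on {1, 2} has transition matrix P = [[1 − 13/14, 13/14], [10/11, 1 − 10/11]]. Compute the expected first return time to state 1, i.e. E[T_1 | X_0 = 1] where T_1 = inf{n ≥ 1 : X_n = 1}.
E[T_1 | X_0 = 1] = 1/π_1 = 283/140

For an irreducible recurrent Markov chain with stationary distribution π, E[T_i | X_0 = i] = 1/π_i (Kac's formula). Here π_1 = (10/11)/(13/14 + 10/11) = (10/11)/(283/154) = 140/283, so E[T_1 | X_0 = 1] = 1/π_1 = (13/14 + 10/11)/(10/11) = (283/154)/(10/11) = 283/140.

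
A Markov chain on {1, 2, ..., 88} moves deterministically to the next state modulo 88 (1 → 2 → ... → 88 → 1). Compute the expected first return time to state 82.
E[T_82 | X_0 = 82] = 88

The chain cycles deterministically, so starting at state 82 it returns in exactly 88 steps. Equivalently, the stationary distribution is uniform π_j = 1/88 for every state j, so by Kac's formula E[T_82] = 1/π_82 = 88.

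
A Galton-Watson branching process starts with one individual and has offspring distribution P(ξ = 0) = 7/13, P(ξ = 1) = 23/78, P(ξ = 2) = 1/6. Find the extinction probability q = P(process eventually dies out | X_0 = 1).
q = 1

Mean offspring μ = 0·7/13 + 1·23/78 + 2·1/6 = 49/78 ≤ 1. For μ ≤ 1 with offspring not concentrated at 1, the Galton-Watson process goes extinct almost surely, so q = 1.
(Algebraic check: The pgf is f(s) = 7/13 + 23/78·s + 1/6·s². The extinction probability q is the smallest fixed point of f in [0, 1]. Setting s = f(s):
  1/6·s² + (23/78 − 1)·s + 7/13 = 0
  1/6·s² − (7/13 + 1/6)·s + 7/13 = 0
which factors as (s − 1)·(1/6·s − 7/13) = 0, giving roots s = 1 and s = (7/13)/(1/6) = 42/13. Since 42/13 ≥ 1, the smallest root in [0, 1] is s = 1.)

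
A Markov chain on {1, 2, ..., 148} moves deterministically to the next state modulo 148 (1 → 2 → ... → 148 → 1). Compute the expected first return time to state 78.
E[T_78 | X_0 = 78] = 148

The chain cycles deterministically, so starting at state 78 it returns in exactly 148 steps. Equivalently, the stationary distribution is uniform π_j = 1/148 for every state j, so by Kac's formula E[T_78] = 1/π_78 = 148.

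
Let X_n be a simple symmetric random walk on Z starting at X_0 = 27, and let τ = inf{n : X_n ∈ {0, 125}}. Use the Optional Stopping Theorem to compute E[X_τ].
E[X_τ] = 27

X_n is a martingale and τ is a bounded-mean stopping time (indeed τ is finite a.s. with bounded expectation since the walk is in a bounded region). By the OST, E[X_τ] = E[X_0] = 27. Equivalently: E[X_τ] = 125 · P(hit 125 first) + 0 · P(hit 0 first) = 125 · (27/125) = 27.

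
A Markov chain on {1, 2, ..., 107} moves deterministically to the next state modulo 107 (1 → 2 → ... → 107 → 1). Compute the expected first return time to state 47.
E[T_47 | X_0 = 47] = 107

The chain cycles deterministically, so starting at state 47 it returns in exactly 107 steps. Equivalently, the stationary distribution is uniform π_j = 1/107 for every state j, so by Kac's formula E[T_47] = 1/π_47 = 107.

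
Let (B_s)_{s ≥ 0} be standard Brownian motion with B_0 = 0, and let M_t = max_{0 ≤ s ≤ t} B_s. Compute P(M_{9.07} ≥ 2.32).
P(M_{9.07} ≥ 2.32) = 2·P(B_{9.07} ≥ 2.32) = 2(1 − Φ(2.32/√9.07)) ≈ 0.4411

By the reflection principle for Brownian motion, P(M_t ≥ a) = 2 · P(B_t ≥ a) for a ≥ 0. Since B_t ~ N(0, t), P(B_t ≥ 2.32) = 1 − Φ(2.32/√t) = 1 − Φ(2.32/√9.07) = 1 − Φ(0.7703). So
  P(M_{9.07} ≥ 2.32) = 2(1 − Φ(0.7703)) ≈ 0.4411.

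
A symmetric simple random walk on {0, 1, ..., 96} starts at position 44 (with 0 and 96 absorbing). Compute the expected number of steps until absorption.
E[τ | X_0 = 44] = 2288

Let v_k = E[τ | X_0 = k]. Boundary: v_0 = v_96 = 0. Recurrence: v_k = 1 + (v_{k-1} + v_{k+1})/2 for 1 ≤ k ≤ 95. The particular solution to v_k − (v_{k-1} + v_{k+1})/2 = 1 is v_k = −k^2. Adding homogeneous solution A + B k and matching boundaries gives v_k = k (96 − k). Substituting k = 44: v_44 = 44 · 52 = 2288.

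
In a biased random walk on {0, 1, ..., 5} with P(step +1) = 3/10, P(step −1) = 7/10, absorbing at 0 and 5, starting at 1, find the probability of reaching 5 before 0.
P(hit 5 before 0) = (1 − (7/3)^1) / (1 − (7/3)^5) = 81/4141

Let u_k denote P(reach 5 before 0 | start at k). Boundary: u_0 = 0, u_5 = 1. Recurrence: u_k = 3/10·u_{k+1} + 7/10·u_{k-1} for 1 ≤ k ≤ 4. Try u_k = A + B·r^k with r = q/p = (7/10)/(3/10) = 7/3. Substitution satisfies the recurrence; boundary conditions give:
  u_k = (1 − r^k) / (1 − r^N) = (1 − (7/3)^1) / (1 − (7/3)^5) = 81/4141.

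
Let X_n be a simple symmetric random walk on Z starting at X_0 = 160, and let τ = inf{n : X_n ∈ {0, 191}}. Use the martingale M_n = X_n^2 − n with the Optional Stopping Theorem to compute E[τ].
E[τ] = 4960

M_n = X_n^2 − n is a martingale (since E[X_{n+1}^2 | F_n] = X_n^2 + 1). By OST (τ has finite mean in a bounded region), E[M_τ] = E[M_0] = X_0^2 − 0 = 160^2 = 25600. Also E[M_τ] = E[X_τ^2] − E[τ]. The walk exits at 0 or 191, with P(hit 191 first) = 160/191, so E[X_τ^2] = 191^2 · 160/191 + 0 = 30560. Thus E[τ] = E[X_τ^2] − E[M_τ] = 30560 − 25600 = 4960 = 160(191 − 160) = 4960.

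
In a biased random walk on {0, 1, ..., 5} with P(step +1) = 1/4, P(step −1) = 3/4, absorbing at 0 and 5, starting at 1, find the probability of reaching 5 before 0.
P(hit 5 before 0) = (1 − (3)^1) / (1 − (3)^5) = 1/121

Let u_k denote P(reach 5 before 0 | start at k). Boundary: u_0 = 0, u_5 = 1. Recurrence: u_k = 1/4·u_{k+1} + 3/4·u_{k-1} for 1 ≤ k ≤ 4. Try u_k = A + B·r^k with r = q/p = (3/4)/(1/4) = 3. Substitution satisfies the recurrence; boundary conditions give:
  u_k = (1 − r^k) / (1 − r^N) = (1 − (3)^1) / (1 − (3)^5) = 1/121.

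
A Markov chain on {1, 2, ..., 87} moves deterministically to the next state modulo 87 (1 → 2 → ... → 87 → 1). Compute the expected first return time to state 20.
E[T_20 | X_0 = 20] = 87

The chain cycles deterministically, so starting at state 20 it returns in exactly 87 steps. Equivalently, the stationary distribution is uniform π_j = 1/87 for every state j, so by Kac's formula E[T_20] = 1/π_20 = 87.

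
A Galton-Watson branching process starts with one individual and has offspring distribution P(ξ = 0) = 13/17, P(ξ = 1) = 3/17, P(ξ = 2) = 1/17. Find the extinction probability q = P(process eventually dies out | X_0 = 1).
q = 1

Mean offspring μ = 0·13/17 + 1·3/17 + 2·1/17 = 5/17 ≤ 1. For μ ≤ 1 with offspring not concentrated at 1, the Galton-Watson process goes extinct almost surely, so q = 1.
(Algebraic check: The pgf is f(s) = 13/17 + 3/17·s + 1/17·s². The extinction probability q is the smallest fixed point of f in [0, 1]. Setting s = f(s):
  1/17·s² + (3/17 − 1)·s + 13/17 = 0
  1/17·s² − (13/17 + 1/17)·s + 13/17 = 0
which factors as (s − 1)·(1/17·s − 13/17) = 0, giving roots s = 1 and s = (13/17)/(1/17) = 13. Since 13 ≥ 1, the smallest root in [0, 1] is s = 1.)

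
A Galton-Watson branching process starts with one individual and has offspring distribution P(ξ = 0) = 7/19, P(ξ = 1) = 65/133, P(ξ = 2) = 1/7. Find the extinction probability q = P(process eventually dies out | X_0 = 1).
q = 1

Mean offspring μ = 0·7/19 + 1·65/133 + 2·1/7 = 103/133 ≤ 1. For μ ≤ 1 with offspring not concentrated at 1, the Galton-Watson process goes extinct almost surely, so q = 1.
(Algebraic check: The pgf is f(s) = 7/19 + 65/133·s + 1/7·s². The extinction probability q is the smallest fixed point of f in [0, 1]. Setting s = f(s):
  1/7·s² + (65/133 − 1)·s + 7/19 = 0
  1/7·s² − (7/19 + 1/7)·s + 7/19 = 0
which factors as (s − 1)·(1/7·s − 7/19) = 0, giving roots s = 1 and s = (7/19)/(1/7) = 49/19. Since 49/19 ≥ 1, the smallest root in [0, 1] is s = 1.)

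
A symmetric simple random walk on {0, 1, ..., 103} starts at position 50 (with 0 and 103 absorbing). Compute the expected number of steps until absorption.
E[τ | X_0 = 50] = 2650

Let v_k = E[τ | X_0 = k]. Boundary: v_0 = v_103 = 0. Recurrence: v_k = 1 + (v_{k-1} + v_{k+1})/2 for 1 ≤ k ≤ 102. The particular solution to v_k − (v_{k-1} + v_{k+1})/2 = 1 is v_k = −k^2. Adding homogeneous solution A + B k and matching boundaries gives v_k = k (103 − k). Substituting k = 50: v_50 = 50 · 53 = 2650.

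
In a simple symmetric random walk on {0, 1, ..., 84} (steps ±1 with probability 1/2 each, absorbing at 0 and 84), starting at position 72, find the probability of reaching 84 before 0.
P(hit 84 before 0) = 72/84 = 6/7

Let u_k = P(hit 84 before 0 | start at k). Then u_0 = 0, u_84 = 1, and u_k = u_{k-1}/2 + u_{k+1}/2 for 1 ≤ k ≤ 83. This harmonic recurrence is solved by u_k = k/84, giving u_72 = 72/84 = 6/7.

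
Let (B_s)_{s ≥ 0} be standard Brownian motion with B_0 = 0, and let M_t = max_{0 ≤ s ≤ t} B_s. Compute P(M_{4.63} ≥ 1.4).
P(M_{4.63} ≥ 1.4) = 2·P(B_{4.63} ≥ 1.4) = 2(1 − Φ(1.4/√4.63)) ≈ 0.5153

By the reflection principle for Brownian motion, P(M_t ≥ a) = 2 · P(B_t ≥ a) for a ≥ 0. Since B_t ~ N(0, t), P(B_t ≥ 1.4) = 1 − Φ(1.4/√t) = 1 − Φ(1.4/√4.63) = 1 − Φ(0.6506). So
  P(M_{4.63} ≥ 1.4) = 2(1 − Φ(0.6506)) ≈ 0.5153.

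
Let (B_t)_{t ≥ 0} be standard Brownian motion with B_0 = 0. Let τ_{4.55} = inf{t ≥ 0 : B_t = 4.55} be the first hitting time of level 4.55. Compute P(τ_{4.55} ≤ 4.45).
P(τ_{4.55} ≤ 4.45) = 2(1 − Φ(4.55/√4.45)) = 2(1 − Φ(2.1569)) ≈ 0.0310

By the reflection principle for standard BM, P(τ_b ≤ t) = 2 · P(B_t ≥ b). Since B_t ~ N(0, t), P(B_t ≥ 4.55) = 1 − Φ(4.55/√t) = 1 − Φ(4.55/√4.45) = 1 − Φ(2.1569) ≈ 0.01551. Doubling: P(τ_{4.55} ≤ 4.45) ≈ 2 · 0.01551 = 0.03102 ≈ 0.0310.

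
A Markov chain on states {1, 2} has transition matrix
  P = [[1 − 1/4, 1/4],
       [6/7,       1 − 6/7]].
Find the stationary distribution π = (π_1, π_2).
π_1 = 24/31, π_2 = 7/31

Solve πP = π with π_1 + π_2 = 1. From πP = π: π_1 · (1 − 1/4) + π_2 · 6/7 = π_1 ⇒ π_2 · 6/7 = π_1 · 1/4 ⇒ π_2/π_1 = (1/4)/(6/7) = 7/24. Together with π_1 + π_2 = 1:
  π_1 = (6/7)/(1/4 + 6/7) = (6/7)/(31/28) = 24/31,
  π_2 = (1/4)/(1/4 + 6/7) = (1/4)/(31/28) = 7/31.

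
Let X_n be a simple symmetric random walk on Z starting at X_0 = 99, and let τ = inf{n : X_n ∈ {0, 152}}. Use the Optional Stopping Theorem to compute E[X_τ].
E[X_τ] = 99

X_n is a martingale and τ is a bounded-mean stopping time (indeed τ is finite a.s. with bounded expectation since the walk is in a bounded region). By the OST, E[X_τ] = E[X_0] = 99. Equivalently: E[X_τ] = 152 · P(hit 152 first) + 0 · P(hit 0 first) = 152 · (99/152) = 99.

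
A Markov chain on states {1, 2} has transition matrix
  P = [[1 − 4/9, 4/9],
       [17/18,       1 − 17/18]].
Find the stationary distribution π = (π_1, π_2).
π_1 = 17/25, π_2 = 8/25

Solve πP = π with π_1 + π_2 = 1. From πP = π: π_1 · (1 − 4/9) + π_2 · 17/18 = π_1 ⇒ π_2 · 17/18 = π_1 · 4/9 ⇒ π_2/π_1 = (4/9)/(17/18) = 8/17. Together with π_1 + π_2 = 1:
  π_1 = (17/18)/(4/9 + 17/18) = (17/18)/(25/18) = 17/25,
  π_2 = (4/9)/(4/9 + 17/18) = (4/9)/(25/18) = 8/25.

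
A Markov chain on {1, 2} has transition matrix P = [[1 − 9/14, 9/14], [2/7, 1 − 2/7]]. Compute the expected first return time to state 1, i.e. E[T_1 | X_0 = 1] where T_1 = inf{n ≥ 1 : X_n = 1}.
E[T_1 | X_0 = 1] = 1/π_1 = 13/4

For an irreducible recurrent Markov chain with stationary distribution π, E[T_i | X_0 = i] = 1/π_i (Kac's formula). Here π_1 = (2/7)/(9/14 + 2/7) = (2/7)/(13/14) = 4/13, so E[T_1 | X_0 = 1] = 1/π_1 = (9/14 + 2/7)/(2/7) = (13/14)/(2/7) = 13/4.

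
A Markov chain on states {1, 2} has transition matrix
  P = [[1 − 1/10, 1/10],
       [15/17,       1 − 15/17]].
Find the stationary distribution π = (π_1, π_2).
π_1 = 150/167, π_2 = 17/167

Solve πP = π with π_1 + π_2 = 1. From πP = π: π_1 · (1 − 1/10) + π_2 · 15/17 = π_1 ⇒ π_2 · 15/17 = π_1 · 1/10 ⇒ π_2/π_1 = (1/10)/(15/17) = 17/150. Together with π_1 + π_2 = 1:
  π_1 = (15/17)/(1/10 + 15/17) = (15/17)/(167/170) = 150/167,
  π_2 = (1/10)/(1/10 + 15/17) = (1/10)/(167/170) = 17/167.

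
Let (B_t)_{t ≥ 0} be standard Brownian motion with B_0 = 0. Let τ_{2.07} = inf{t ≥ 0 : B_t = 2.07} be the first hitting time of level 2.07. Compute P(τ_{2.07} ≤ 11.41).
P(τ_{2.07} ≤ 11.41) = 2(1 − Φ(2.07/√11.41)) = 2(1 − Φ(0.6128)) ≈ 0.5400

By the reflection principle for standard BM, P(τ_b ≤ t) = 2 · P(B_t ≥ b). Since B_t ~ N(0, t), P(B_t ≥ 2.07) = 1 − Φ(2.07/√t) = 1 − Φ(2.07/√11.41) = 1 − Φ(0.6128) ≈ 0.27000. Doubling: P(τ_{2.07} ≤ 11.41) ≈ 2 · 0.27000 = 0.54000 ≈ 0.5400.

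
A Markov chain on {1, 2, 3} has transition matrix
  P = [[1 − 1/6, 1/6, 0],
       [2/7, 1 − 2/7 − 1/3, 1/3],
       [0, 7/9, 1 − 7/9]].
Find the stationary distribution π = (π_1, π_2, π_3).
π = (6/11, 7/22, 3/22)

This is a birth-death chain on three states, which satisfies detailed balance: π_1 · P_{12} = π_2 · P_{21} and π_2 · P_{23} = π_3 · P_{32}.
From π_1 · 1/6 = π_2 · 2/7: π_2/π_1 = (1/6)/(2/7) = 7/12.
From π_2 · 1/3 = π_3 · 7/9: π_3/π_2 = (1/3)/(7/9) = 3/7.
Take π_1 proportional to 1; then unnormalized π = (1, 7/12, 1/4). Normalize by dividing by the sum 11/6:
  π = (6/11, 7/22, 3/22).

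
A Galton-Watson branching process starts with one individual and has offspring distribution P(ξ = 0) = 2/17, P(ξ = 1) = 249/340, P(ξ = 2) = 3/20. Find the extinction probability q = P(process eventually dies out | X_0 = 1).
q = 40/51

The pgf is f(s) = 2/17 + 249/340·s + 3/20·s². The extinction probability q is the smallest fixed point of f in [0, 1]. Setting s = f(s):
  3/20·s² + (249/340 − 1)·s + 2/17 = 0
  3/20·s² − (2/17 + 3/20)·s + 2/17 = 0
which factors as (s − 1)·(3/20·s − 2/17) = 0, giving roots s = 1 and s = (2/17)/(3/20) = 40/51.
Mean offspring μ = 249/340 + 2·3/20 = 351/340 > 1 (supercritical), so q < 1. The extinction probability is the smaller root: q = (2/17)/(3/20) = 40/51.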